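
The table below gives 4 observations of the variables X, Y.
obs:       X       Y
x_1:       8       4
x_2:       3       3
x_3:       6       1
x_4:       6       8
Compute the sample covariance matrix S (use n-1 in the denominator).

Step 1 — column means:
  mean(X) = (8 + 3 + 6 + 6) / 4 = 23/4 = 5.75
  mean(Y) = (4 + 3 + 1 + 8) / 4 = 16/4 = 4

Step 2 — sample covariance S[i,j] = (1/(n-1)) · Σ_k (x_{k,i} - mean_i) · (x_{k,j} - mean_j), with n-1 = 3.
  S[X,X] = ((2.25)·(2.25) + (-2.75)·(-2.75) + (0.25)·(0.25) + (0.25)·(0.25)) / 3 = 12.75/3 = 4.25
  S[X,Y] = ((2.25)·(0) + (-2.75)·(-1) + (0.25)·(-3) + (0.25)·(4)) / 3 = 3/3 = 1
  S[Y,Y] = ((0)·(0) + (-1)·(-1) + (-3)·(-3) + (4)·(4)) / 3 = 26/3 = 8.6667

S is symmetric (S[j,i] = S[i,j]). Assembling:

S = [[4.25, 1],
 [1, 8.6667]]


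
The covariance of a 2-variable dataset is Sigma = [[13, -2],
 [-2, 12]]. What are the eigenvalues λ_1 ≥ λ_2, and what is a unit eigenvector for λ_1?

Step 1 — characteristic polynomial of 2×2 Sigma:
  det(Sigma - λI) = λ² - trace · λ + det = 0.
  trace = 13 + 12 = 25, det = 13·12 - (-2)² = 152.
Step 2 — discriminant:
  Δ = trace² - 4·det = 625 - 608 = 17.
Step 3 — eigenvalues:
  λ = (trace ± √Δ)/2 = (25 ± 4.1231)/2,
  λ_1 = 14.5616,  λ_2 = 10.4384.

Step 4 — unit eigenvector for λ_1: solve (Sigma - λ_1 I)v = 0. First row:
  (13 - 14.5616)·v_x + (-2)·v_y = 0, i.e. (-1.5616)·v_x + (-2)·v_y = 0,
  so v ∝ (b, λ_1 - a) = (-2, 1.5616); multiply by -1 so the first entry is positive: u = (2, -1.5616).
  ||u|| = √((2)² + (-1.5616)²) = √(6.4384) ≈ 2.5374,
  v_1 = u/||u|| ≈ (0.7882, -0.6154) (||v_1|| = 1).

λ_1 = 14.5616,  λ_2 = 10.4384;  v_1 ≈ (0.7882, -0.6154)


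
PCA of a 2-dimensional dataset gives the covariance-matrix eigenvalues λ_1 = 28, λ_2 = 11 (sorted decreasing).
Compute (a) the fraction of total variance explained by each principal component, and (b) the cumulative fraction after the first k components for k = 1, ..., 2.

Step 1 — total variance = trace(Sigma) = Σ λ_i = 28 + 11 = 39.

Step 2 — fraction explained by component i = λ_i / Σ λ:
  PC1: 28/39 = 0.7179
  PC2: 11/39 = 0.2821

Step 3 — cumulative fraction after k components = (λ_1 + ... + λ_k) / Σ λ:
  k = 1: 28/39 = 0.7179
  k = 2: (28 + 11)/39 = 39/39 = 1

Summary (fraction, with percent):

explained: PC1 0.7179 (71.79%), PC2 0.2821 (28.21%);  cumulative: 0.7179, 1


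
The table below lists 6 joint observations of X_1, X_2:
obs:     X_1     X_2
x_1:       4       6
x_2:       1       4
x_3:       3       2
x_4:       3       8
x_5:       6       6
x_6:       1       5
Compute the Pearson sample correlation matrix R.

Step 1 — column means:
  mean(X_1) = (4 + 1 + 3 + 3 + 6 + 1) / 6 = 18/6 = 3
  mean(X_2) = (6 + 4 + 2 + 8 + 6 + 5) / 6 = 31/6 = 5.1667

Step 2 — sample variances and covariances s[i,j] = (1/(n-1)) · Σ_k (x_{k,i} - mean_i) · (x_{k,j} - mean_j), with n-1 = 5:
  s[X_1,X_1] = ((1)·(1) + (-2)·(-2) + (0)·(0) + (0)·(0) + (3)·(3) + (-2)·(-2)) / 5 = 18/5 = 3.6
  s[X_1,X_2] = ((1)·(0.8333) + (-2)·(-1.1667) + (0)·(-3.1667) + (0)·(2.8333) + (3)·(0.8333) + (-2)·(-0.1667)) / 5 = 6/5 = 1.2
  s[X_2,X_2] = ((0.8333)·(0.8333) + (-1.1667)·(-1.1667) + (-3.1667)·(-3.1667) + (2.8333)·(2.8333) + (0.8333)·(0.8333) + (-0.1667)·(-0.1667)) / 5 = 20.8333/5 = 4.1667
  Sample standard deviations s_i = √(s[i,i]):
  s(X_1) = √(3.6) = 1.8974
  s(X_2) = √(4.1667) = 2.0412

Step 3 — r_{ij} = s_{ij} / (s_i · s_j):
  r[X_1,X_1] = 1 (diagonal).
  r[X_1,X_2] = 1.2 / (1.8974 · 2.0412) = 1.2 / 3.873 = 0.3098
  r[X_2,X_2] = 1 (diagonal).

R is symmetric with unit diagonal. Assembling:

R = [[1, 0.3098],
 [0.3098, 1]]


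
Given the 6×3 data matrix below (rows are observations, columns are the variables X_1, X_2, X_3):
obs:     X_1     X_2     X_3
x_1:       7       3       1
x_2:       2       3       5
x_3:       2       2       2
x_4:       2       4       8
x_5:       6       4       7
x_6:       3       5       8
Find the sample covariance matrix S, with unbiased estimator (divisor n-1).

Step 1 — column means:
  mean(X_1) = (7 + 2 + 2 + 2 + 6 + 3) / 6 = 22/6 = 3.6667
  mean(X_2) = (3 + 3 + 2 + 4 + 4 + 5) / 6 = 21/6 = 3.5
  mean(X_3) = (1 + 5 + 2 + 8 + 7 + 8) / 6 = 31/6 = 5.1667

Step 2 — sample covariance S[i,j] = (1/(n-1)) · Σ_k (x_{k,i} - mean_i) · (x_{k,j} - mean_j), with n-1 = 5.
  S[X_1,X_1] = ((3.3333)·(3.3333) + (-1.6667)·(-1.6667) + (-1.6667)·(-1.6667) + (-1.6667)·(-1.6667) + (2.3333)·(2.3333) + (-0.6667)·(-0.6667)) / 5 = 25.3333/5 = 5.0667
  S[X_1,X_2] = ((3.3333)·(-0.5) + (-1.6667)·(-0.5) + (-1.6667)·(-1.5) + (-1.6667)·(0.5) + (2.3333)·(0.5) + (-0.6667)·(1.5)) / 5 = 1/5 = 0.2
  S[X_1,X_3] = ((3.3333)·(-4.1667) + (-1.6667)·(-0.1667) + (-1.6667)·(-3.1667) + (-1.6667)·(2.8333) + (2.3333)·(1.8333) + (-0.6667)·(2.8333)) / 5 = -10.6667/5 = -2.1333
  S[X_2,X_2] = ((-0.5)·(-0.5) + (-0.5)·(-0.5) + (-1.5)·(-1.5) + (0.5)·(0.5) + (0.5)·(0.5) + (1.5)·(1.5)) / 5 = 5.5/5 = 1.1
  S[X_2,X_3] = ((-0.5)·(-4.1667) + (-0.5)·(-0.1667) + (-1.5)·(-3.1667) + (0.5)·(2.8333) + (0.5)·(1.8333) + (1.5)·(2.8333)) / 5 = 13.5/5 = 2.7
  S[X_3,X_3] = ((-4.1667)·(-4.1667) + (-0.1667)·(-0.1667) + (-3.1667)·(-3.1667) + (2.8333)·(2.8333) + (1.8333)·(1.8333) + (2.8333)·(2.8333)) / 5 = 46.8333/5 = 9.3667

S is symmetric (S[j,i] = S[i,j]). Assembling:

S = [[5.0667, 0.2, -2.1333],
 [0.2, 1.1, 2.7],
 [-2.1333, 2.7, 9.3667]]


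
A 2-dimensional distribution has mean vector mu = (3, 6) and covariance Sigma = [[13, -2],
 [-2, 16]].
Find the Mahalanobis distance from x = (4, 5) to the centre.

Step 1 — centre the observation: (x - mu) = (1, -1).

Step 2 — invert Sigma. det(Sigma) = 13·16 - (-2)² = 204.
  Sigma^{-1} = (1/det) · [[d, -b], [-b, a]] = [[0.0784, 0.0098],
 [0.0098, 0.0637]].

Step 3 — form the quadratic (x - mu)^T · Sigma^{-1} · (x - mu):
  Sigma^{-1} · (x - mu) = (0.0686, -0.0539).
  (x - mu)^T · [Sigma^{-1} · (x - mu)] = (1)·(0.0686) + (-1)·(-0.0539) = 0.1225.

Step 4 — take square root: d = √(0.1225) ≈ 0.3501.

d(x, mu) = √(0.1225) ≈ 0.3501


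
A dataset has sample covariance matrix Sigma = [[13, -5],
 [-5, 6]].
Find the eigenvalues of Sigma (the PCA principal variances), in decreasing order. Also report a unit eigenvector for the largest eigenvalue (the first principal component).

Step 1 — characteristic polynomial of 2×2 Sigma:
  det(Sigma - λI) = λ² - trace · λ + det = 0.
  trace = 13 + 6 = 19, det = 13·6 - (-5)² = 53.
Step 2 — discriminant:
  Δ = trace² - 4·det = 361 - 212 = 149.
Step 3 — eigenvalues:
  λ = (trace ± √Δ)/2 = (19 ± 12.2066)/2,
  λ_1 = 15.6033,  λ_2 = 3.3967.

Step 4 — unit eigenvector for λ_1: solve (Sigma - λ_1 I)v = 0. First row:
  (13 - 15.6033)·v_x + (-5)·v_y = 0, i.e. (-2.6033)·v_x + (-5)·v_y = 0,
  so v ∝ (b, λ_1 - a) = (-5, 2.6033); multiply by -1 so the first entry is positive: u = (5, -2.6033).
  ||u|| = √((5)² + (-2.6033)²) = √(31.7771) ≈ 5.6371,
  v_1 = u/||u|| ≈ (0.887, -0.4618) (||v_1|| = 1).

λ_1 = 15.6033,  λ_2 = 3.3967;  v_1 ≈ (0.887, -0.4618)


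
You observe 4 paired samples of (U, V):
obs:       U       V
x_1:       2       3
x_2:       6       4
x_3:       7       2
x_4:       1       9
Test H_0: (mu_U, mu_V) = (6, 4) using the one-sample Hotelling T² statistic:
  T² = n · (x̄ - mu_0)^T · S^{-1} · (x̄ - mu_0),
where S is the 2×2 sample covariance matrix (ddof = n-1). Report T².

Step 1 — sample mean vector:
  mean(U) = (2 + 6 + 7 + 1) / 4 = 16/4 = 4
  mean(V) = (3 + 4 + 2 + 9) / 4 = 18/4 = 4.5
  x̄ = (4, 4.5),  deviation x̄ - mu_0 = (4, 4.5) - (6, 4) = (-2, 0.5).

Step 2 — sample covariance matrix, S[i,j] = (1/(n-1)) · Σ_k (x_{k,i} - mean_i) · (x_{k,j} - mean_j), divisor n-1 = 3:
  S[U,U] = ((-2)·(-2) + (2)·(2) + (3)·(3) + (-3)·(-3)) / 3 = 26/3 = 8.6667
  S[U,V] = ((-2)·(-1.5) + (2)·(-0.5) + (3)·(-2.5) + (-3)·(4.5)) / 3 = -19/3 = -6.3333
  S[V,V] = ((-1.5)·(-1.5) + (-0.5)·(-0.5) + (-2.5)·(-2.5) + (4.5)·(4.5)) / 3 = 29/3 = 9.6667
  S = [[8.6667, -6.3333],
 [-6.3333, 9.6667]].

Step 3 — invert S. det(S) = 8.6667·9.6667 - (-6.3333)² = 43.6667.
  S^{-1} = (1/det) · [[d, -b], [-b, a]] = [[0.2214, 0.145],
 [0.145, 0.1985]].

Step 4 — quadratic form (x̄ - mu_0)^T · S^{-1} · (x̄ - mu_0):
  S^{-1} · (x̄ - mu_0) = (-0.3702, -0.1908),
  (x̄ - mu_0)^T · [...] = (-2)·(-0.3702) + (0.5)·(-0.1908) = 0.645.

Step 5 — scale by n: T² = 4 · 0.645 = 2.5802.

T² ≈ 2.5802


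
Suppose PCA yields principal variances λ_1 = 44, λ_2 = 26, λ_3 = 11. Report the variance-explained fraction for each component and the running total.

Step 1 — total variance = trace(Sigma) = Σ λ_i = 44 + 26 + 11 = 81.

Step 2 — fraction explained by component i = λ_i / Σ λ:
  PC1: 44/81 = 0.5432
  PC2: 26/81 = 0.321
  PC3: 11/81 = 0.1358

Step 3 — cumulative fraction after k components = (λ_1 + ... + λ_k) / Σ λ:
  k = 1: 44/81 = 0.5432
  k = 2: (44 + 26)/81 = 70/81 = 0.8642
  k = 3: (44 + 26 + 11)/81 = 81/81 = 1

Summary (fraction, with percent):

explained: PC1 0.5432 (54.32%), PC2 0.321 (32.1%), PC3 0.1358 (13.58%);  cumulative: 0.5432, 0.8642, 1


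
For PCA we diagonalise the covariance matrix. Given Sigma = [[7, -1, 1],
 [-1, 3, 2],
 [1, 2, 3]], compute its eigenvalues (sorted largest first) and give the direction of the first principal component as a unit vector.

Step 1 — characteristic polynomial p(λ) = det(λI - Sigma) = λ³ - tr·λ² + c_1·λ - det, where tr = trace, c_1 = sum of the principal 2×2 minors, det = det(Sigma):
  tr = 7 + 3 + 3 = 13,
  c_1 = (7·3 - (-1)²) + (7·3 - (1)²) + (3·3 - (2)²) = 20 + 20 + 5 = 45,
  det = 7·(3·3 - (2)²) - (-1)·((-1)·3 - (2)·(1)) + (1)·((-1)·(2) - 3·(1)) = 7·(5) - (-1)·(-5) + (1)·(-5) = 25.
  So p(λ) = λ³ - 13λ² + 45λ - 25.
Step 2 — look for an integer root (rational root theorem: any rational root is an integer divisor of 25). Testing λ = 5:
  p(5) = 125 - 325 + 225 - 25 = 0  ✓
  Dividing out (λ - 5): p(λ) = (λ - 5)(λ² - 8λ + 5).
Step 3 — remaining eigenvalues from the quadratic λ² - 8λ + 5 = 0:
  Δ = 8² - 4·5 = 64 - 20 = 44,  λ = (8 ± √44)/2 = (8 ± 6.6332)/2 ≈ 7.3166 or 0.6834.
  Sorted: λ_1 = 7.3166,  λ_2 = 5,  λ_3 = 0.6834  (check: sum = 13 = tr ✓).

Step 4 — unit eigenvector for λ_1 ≈ 7.3166: v spans the null space of (Sigma - λ_1 I), whose rows are
  r_1 = (-0.3166, -1, 1),  r_2 = (-1, -4.3166, 2),  r_3 = (1, 2, -4.3166).
  v is orthogonal to every row, so take v ∝ r_1 × r_2 = ((-1)·(2) - (1)·(-4.3166), (1)·(-1) - (-0.3166)·(2), (-0.3166)·(-4.3166) - (-1)·(-1)) ≈ (2.3166, -0.3668, 0.3668).
  Let u = (2.3166, -0.3668, 0.3668).
  ||u|| = √((2.3166)² + (-0.3668)² + (0.3668)²) = √(5.6358) ≈ 2.374,  v_1 = u/||u|| ≈ (0.9758, -0.1545, 0.1545) (||v_1|| = 1).

λ_1 = 7.3166,  λ_2 = 5,  λ_3 = 0.6834;  v_1 ≈ (0.9758, -0.1545, 0.1545)


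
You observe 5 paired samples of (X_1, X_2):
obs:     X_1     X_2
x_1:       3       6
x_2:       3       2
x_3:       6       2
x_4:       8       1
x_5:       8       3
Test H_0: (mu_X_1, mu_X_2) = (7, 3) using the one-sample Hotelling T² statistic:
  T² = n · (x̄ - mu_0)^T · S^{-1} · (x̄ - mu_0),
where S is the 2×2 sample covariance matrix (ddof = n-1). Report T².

Step 1 — sample mean vector:
  mean(X_1) = (3 + 3 + 6 + 8 + 8) / 5 = 28/5 = 5.6
  mean(X_2) = (6 + 2 + 2 + 1 + 3) / 5 = 14/5 = 2.8
  x̄ = (5.6, 2.8),  deviation x̄ - mu_0 = (5.6, 2.8) - (7, 3) = (-1.4, -0.2).

Step 2 — sample covariance matrix, S[i,j] = (1/(n-1)) · Σ_k (x_{k,i} - mean_i) · (x_{k,j} - mean_j), divisor n-1 = 4:
  S[X_1,X_1] = ((-2.6)·(-2.6) + (-2.6)·(-2.6) + (0.4)·(0.4) + (2.4)·(2.4) + (2.4)·(2.4)) / 4 = 25.2/4 = 6.3
  S[X_1,X_2] = ((-2.6)·(3.2) + (-2.6)·(-0.8) + (0.4)·(-0.8) + (2.4)·(-1.8) + (2.4)·(0.2)) / 4 = -10.4/4 = -2.6
  S[X_2,X_2] = ((3.2)·(3.2) + (-0.8)·(-0.8) + (-0.8)·(-0.8) + (-1.8)·(-1.8) + (0.2)·(0.2)) / 4 = 14.8/4 = 3.7
  S = [[6.3, -2.6],
 [-2.6, 3.7]].

Step 3 — invert S. det(S) = 6.3·3.7 - (-2.6)² = 16.55.
  S^{-1} = (1/det) · [[d, -b], [-b, a]] = [[0.2236, 0.1571],
 [0.1571, 0.3807]].

Step 4 — quadratic form (x̄ - mu_0)^T · S^{-1} · (x̄ - mu_0):
  S^{-1} · (x̄ - mu_0) = (-0.3444, -0.2961),
  (x̄ - mu_0)^T · [...] = (-1.4)·(-0.3444) + (-0.2)·(-0.2961) = 0.5414.

Step 5 — scale by n: T² = 5 · 0.5414 = 2.7069.

T² ≈ 2.7069


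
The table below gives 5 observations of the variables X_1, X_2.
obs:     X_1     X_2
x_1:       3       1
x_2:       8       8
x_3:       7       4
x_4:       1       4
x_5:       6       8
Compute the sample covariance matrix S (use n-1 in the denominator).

Step 1 — column means:
  mean(X_1) = (3 + 8 + 7 + 1 + 6) / 5 = 25/5 = 5
  mean(X_2) = (1 + 8 + 4 + 4 + 8) / 5 = 25/5 = 5

Step 2 — sample covariance S[i,j] = (1/(n-1)) · Σ_k (x_{k,i} - mean_i) · (x_{k,j} - mean_j), with n-1 = 4.
  S[X_1,X_1] = ((-2)·(-2) + (3)·(3) + (2)·(2) + (-4)·(-4) + (1)·(1)) / 4 = 34/4 = 8.5
  S[X_1,X_2] = ((-2)·(-4) + (3)·(3) + (2)·(-1) + (-4)·(-1) + (1)·(3)) / 4 = 22/4 = 5.5
  S[X_2,X_2] = ((-4)·(-4) + (3)·(3) + (-1)·(-1) + (-1)·(-1) + (3)·(3)) / 4 = 36/4 = 9

S is symmetric (S[j,i] = S[i,j]). Assembling:

S = [[8.5, 5.5],
 [5.5, 9]]


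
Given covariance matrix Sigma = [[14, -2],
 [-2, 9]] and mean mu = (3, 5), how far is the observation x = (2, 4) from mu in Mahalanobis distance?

Step 1 — centre the observation: (x - mu) = (-1, -1).

Step 2 — invert Sigma. det(Sigma) = 14·9 - (-2)² = 122.
  Sigma^{-1} = (1/det) · [[d, -b], [-b, a]] = [[0.0738, 0.0164],
 [0.0164, 0.1148]].

Step 3 — form the quadratic (x - mu)^T · Sigma^{-1} · (x - mu):
  Sigma^{-1} · (x - mu) = (-0.0902, -0.1311).
  (x - mu)^T · [Sigma^{-1} · (x - mu)] = (-1)·(-0.0902) + (-1)·(-0.1311) = 0.2213.

Step 4 — take square root: d = √(0.2213) ≈ 0.4704.

d(x, mu) = √(0.2213) ≈ 0.4704


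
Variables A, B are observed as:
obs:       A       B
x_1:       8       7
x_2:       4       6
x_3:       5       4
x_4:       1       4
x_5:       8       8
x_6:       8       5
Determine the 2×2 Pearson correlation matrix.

Step 1 — column means:
  mean(A) = (8 + 4 + 5 + 1 + 8 + 8) / 6 = 34/6 = 5.6667
  mean(B) = (7 + 6 + 4 + 4 + 8 + 5) / 6 = 34/6 = 5.6667

Step 2 — sample variances and covariances s[i,j] = (1/(n-1)) · Σ_k (x_{k,i} - mean_i) · (x_{k,j} - mean_j), with n-1 = 5:
  s[A,A] = ((2.3333)·(2.3333) + (-1.6667)·(-1.6667) + (-0.6667)·(-0.6667) + (-4.6667)·(-4.6667) + (2.3333)·(2.3333) + (2.3333)·(2.3333)) / 5 = 41.3333/5 = 8.2667
  s[A,B] = ((2.3333)·(1.3333) + (-1.6667)·(0.3333) + (-0.6667)·(-1.6667) + (-4.6667)·(-1.6667) + (2.3333)·(2.3333) + (2.3333)·(-0.6667)) / 5 = 15.3333/5 = 3.0667
  s[B,B] = ((1.3333)·(1.3333) + (0.3333)·(0.3333) + (-1.6667)·(-1.6667) + (-1.6667)·(-1.6667) + (2.3333)·(2.3333) + (-0.6667)·(-0.6667)) / 5 = 13.3333/5 = 2.6667
  Sample standard deviations s_i = √(s[i,i]):
  s(A) = √(8.2667) = 2.8752
  s(B) = √(2.6667) = 1.633

Step 3 — r_{ij} = s_{ij} / (s_i · s_j):
  r[A,A] = 1 (diagonal).
  r[A,B] = 3.0667 / (2.8752 · 1.633) = 3.0667 / 4.6952 = 0.6532
  r[B,B] = 1 (diagonal).

R is symmetric with unit diagonal. Assembling:

R = [[1, 0.6532],
 [0.6532, 1]]


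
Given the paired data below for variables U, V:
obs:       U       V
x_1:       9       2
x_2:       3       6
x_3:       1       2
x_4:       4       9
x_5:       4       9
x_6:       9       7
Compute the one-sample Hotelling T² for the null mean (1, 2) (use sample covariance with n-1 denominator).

Step 1 — sample mean vector:
  mean(U) = (9 + 3 + 1 + 4 + 4 + 9) / 6 = 30/6 = 5
  mean(V) = (2 + 6 + 2 + 9 + 9 + 7) / 6 = 35/6 = 5.8333
  x̄ = (5, 5.8333),  deviation x̄ - mu_0 = (5, 5.8333) - (1, 2) = (4, 3.8333).

Step 2 — sample covariance matrix, S[i,j] = (1/(n-1)) · Σ_k (x_{k,i} - mean_i) · (x_{k,j} - mean_j), divisor n-1 = 5:
  S[U,U] = ((4)·(4) + (-2)·(-2) + (-4)·(-4) + (-1)·(-1) + (-1)·(-1) + (4)·(4)) / 5 = 54/5 = 10.8
  S[U,V] = ((4)·(-3.8333) + (-2)·(0.1667) + (-4)·(-3.8333) + (-1)·(3.1667) + (-1)·(3.1667) + (4)·(1.1667)) / 5 = -2/5 = -0.4
  S[V,V] = ((-3.8333)·(-3.8333) + (0.1667)·(0.1667) + (-3.8333)·(-3.8333) + (3.1667)·(3.1667) + (3.1667)·(3.1667) + (1.1667)·(1.1667)) / 5 = 50.8333/5 = 10.1667
  S = [[10.8, -0.4],
 [-0.4, 10.1667]].

Step 3 — invert S. det(S) = 10.8·10.1667 - (-0.4)² = 109.64.
  S^{-1} = (1/det) · [[d, -b], [-b, a]] = [[0.0927, 0.0036],
 [0.0036, 0.0985]].

Step 4 — quadratic form (x̄ - mu_0)^T · S^{-1} · (x̄ - mu_0):
  S^{-1} · (x̄ - mu_0) = (0.3849, 0.3922),
  (x̄ - mu_0)^T · [...] = (4)·(0.3849) + (3.8333)·(0.3922) = 3.043.

Step 5 — scale by n: T² = 6 · 3.043 = 18.2579.

T² ≈ 18.2579


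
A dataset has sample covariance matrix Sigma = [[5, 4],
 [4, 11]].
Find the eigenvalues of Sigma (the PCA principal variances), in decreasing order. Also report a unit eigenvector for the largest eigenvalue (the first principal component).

Step 1 — characteristic polynomial of 2×2 Sigma:
  det(Sigma - λI) = λ² - trace · λ + det = 0.
  trace = 5 + 11 = 16, det = 5·11 - (4)² = 39.
Step 2 — discriminant:
  Δ = trace² - 4·det = 256 - 156 = 100.
Step 3 — eigenvalues:
  λ = (trace ± √Δ)/2 = (16 ± 10)/2,
  λ_1 = 13,  λ_2 = 3.

Step 4 — unit eigenvector for λ_1: solve (Sigma - λ_1 I)v = 0. First row:
  (5 - 13)·v_x + (4)·v_y = 0, i.e. (-8)·v_x + (4)·v_y = 0,
  so v ∝ (b, λ_1 - a) = (4, 8) = u.
  ||u|| = √((4)² + (8)²) = √(80) ≈ 8.9443,
  v_1 = u/||u|| ≈ (0.4472, 0.8944) (||v_1|| = 1).

λ_1 = 13,  λ_2 = 3;  v_1 ≈ (0.4472, 0.8944)


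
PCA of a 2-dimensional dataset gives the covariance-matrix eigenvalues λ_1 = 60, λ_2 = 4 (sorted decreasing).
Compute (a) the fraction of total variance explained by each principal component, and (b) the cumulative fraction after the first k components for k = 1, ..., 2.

Step 1 — total variance = trace(Sigma) = Σ λ_i = 60 + 4 = 64.

Step 2 — fraction explained by component i = λ_i / Σ λ:
  PC1: 60/64 = 0.9375
  PC2: 4/64 = 0.0625

Step 3 — cumulative fraction after k components = (λ_1 + ... + λ_k) / Σ λ:
  k = 1: 60/64 = 0.9375
  k = 2: (60 + 4)/64 = 64/64 = 1

Summary (fraction, with percent):

explained: PC1 0.9375 (93.75%), PC2 0.0625 (6.25%);  cumulative: 0.9375, 1


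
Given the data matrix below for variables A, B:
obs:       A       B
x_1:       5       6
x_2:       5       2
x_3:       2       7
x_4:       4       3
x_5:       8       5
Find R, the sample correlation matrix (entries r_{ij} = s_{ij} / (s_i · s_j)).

Step 1 — column means:
  mean(A) = (5 + 5 + 2 + 4 + 8) / 5 = 24/5 = 4.8
  mean(B) = (6 + 2 + 7 + 3 + 5) / 5 = 23/5 = 4.6

Step 2 — sample variances and covariances s[i,j] = (1/(n-1)) · Σ_k (x_{k,i} - mean_i) · (x_{k,j} - mean_j), with n-1 = 4:
  s[A,A] = ((0.2)·(0.2) + (0.2)·(0.2) + (-2.8)·(-2.8) + (-0.8)·(-0.8) + (3.2)·(3.2)) / 4 = 18.8/4 = 4.7
  s[A,B] = ((0.2)·(1.4) + (0.2)·(-2.6) + (-2.8)·(2.4) + (-0.8)·(-1.6) + (3.2)·(0.4)) / 4 = -4.4/4 = -1.1
  s[B,B] = ((1.4)·(1.4) + (-2.6)·(-2.6) + (2.4)·(2.4) + (-1.6)·(-1.6) + (0.4)·(0.4)) / 4 = 17.2/4 = 4.3
  Sample standard deviations s_i = √(s[i,i]):
  s(A) = √(4.7) = 2.1679
  s(B) = √(4.3) = 2.0736

Step 3 — r_{ij} = s_{ij} / (s_i · s_j):
  r[A,A] = 1 (diagonal).
  r[A,B] = -1.1 / (2.1679 · 2.0736) = -1.1 / 4.4956 = -0.2447
  r[B,B] = 1 (diagonal).

R is symmetric with unit diagonal. Assembling:

R = [[1, -0.2447],
 [-0.2447, 1]]


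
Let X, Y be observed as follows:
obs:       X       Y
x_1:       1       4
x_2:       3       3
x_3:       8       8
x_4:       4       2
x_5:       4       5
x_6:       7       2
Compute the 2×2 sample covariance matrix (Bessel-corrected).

Step 1 — column means:
  mean(X) = (1 + 3 + 8 + 4 + 4 + 7) / 6 = 27/6 = 4.5
  mean(Y) = (4 + 3 + 8 + 2 + 5 + 2) / 6 = 24/6 = 4

Step 2 — sample covariance S[i,j] = (1/(n-1)) · Σ_k (x_{k,i} - mean_i) · (x_{k,j} - mean_j), with n-1 = 5.
  S[X,X] = ((-3.5)·(-3.5) + (-1.5)·(-1.5) + (3.5)·(3.5) + (-0.5)·(-0.5) + (-0.5)·(-0.5) + (2.5)·(2.5)) / 5 = 33.5/5 = 6.7
  S[X,Y] = ((-3.5)·(0) + (-1.5)·(-1) + (3.5)·(4) + (-0.5)·(-2) + (-0.5)·(1) + (2.5)·(-2)) / 5 = 11/5 = 2.2
  S[Y,Y] = ((0)·(0) + (-1)·(-1) + (4)·(4) + (-2)·(-2) + (1)·(1) + (-2)·(-2)) / 5 = 26/5 = 5.2

S is symmetric (S[j,i] = S[i,j]). Assembling:

S = [[6.7, 2.2],
 [2.2, 5.2]]


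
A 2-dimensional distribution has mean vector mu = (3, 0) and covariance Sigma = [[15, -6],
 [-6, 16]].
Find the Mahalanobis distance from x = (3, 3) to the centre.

Step 1 — centre the observation: (x - mu) = (0, 3).

Step 2 — invert Sigma. det(Sigma) = 15·16 - (-6)² = 204.
  Sigma^{-1} = (1/det) · [[d, -b], [-b, a]] = [[0.0784, 0.0294],
 [0.0294, 0.0735]].

Step 3 — form the quadratic (x - mu)^T · Sigma^{-1} · (x - mu):
  Sigma^{-1} · (x - mu) = (0.0882, 0.2206).
  (x - mu)^T · [Sigma^{-1} · (x - mu)] = (0)·(0.0882) + (3)·(0.2206) = 0.6618.

Step 4 — take square root: d = √(0.6618) ≈ 0.8135.

d(x, mu) = √(0.6618) ≈ 0.8135


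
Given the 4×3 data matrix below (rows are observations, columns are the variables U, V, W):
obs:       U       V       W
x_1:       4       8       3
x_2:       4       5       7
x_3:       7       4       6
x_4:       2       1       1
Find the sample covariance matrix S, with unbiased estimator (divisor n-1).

Step 1 — column means:
  mean(U) = (4 + 4 + 7 + 2) / 4 = 17/4 = 4.25
  mean(V) = (8 + 5 + 4 + 1) / 4 = 18/4 = 4.5
  mean(W) = (3 + 7 + 6 + 1) / 4 = 17/4 = 4.25

Step 2 — sample covariance S[i,j] = (1/(n-1)) · Σ_k (x_{k,i} - mean_i) · (x_{k,j} - mean_j), with n-1 = 3.
  S[U,U] = ((-0.25)·(-0.25) + (-0.25)·(-0.25) + (2.75)·(2.75) + (-2.25)·(-2.25)) / 3 = 12.75/3 = 4.25
  S[U,V] = ((-0.25)·(3.5) + (-0.25)·(0.5) + (2.75)·(-0.5) + (-2.25)·(-3.5)) / 3 = 5.5/3 = 1.8333
  S[U,W] = ((-0.25)·(-1.25) + (-0.25)·(2.75) + (2.75)·(1.75) + (-2.25)·(-3.25)) / 3 = 11.75/3 = 3.9167
  S[V,V] = ((3.5)·(3.5) + (0.5)·(0.5) + (-0.5)·(-0.5) + (-3.5)·(-3.5)) / 3 = 25/3 = 8.3333
  S[V,W] = ((3.5)·(-1.25) + (0.5)·(2.75) + (-0.5)·(1.75) + (-3.5)·(-3.25)) / 3 = 7.5/3 = 2.5
  S[W,W] = ((-1.25)·(-1.25) + (2.75)·(2.75) + (1.75)·(1.75) + (-3.25)·(-3.25)) / 3 = 22.75/3 = 7.5833

S is symmetric (S[j,i] = S[i,j]). Assembling:

S = [[4.25, 1.8333, 3.9167],
 [1.8333, 8.3333, 2.5],
 [3.9167, 2.5, 7.5833]]


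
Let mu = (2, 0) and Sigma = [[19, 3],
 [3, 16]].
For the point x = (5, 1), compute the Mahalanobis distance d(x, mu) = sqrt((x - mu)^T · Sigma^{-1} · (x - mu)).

Step 1 — centre the observation: (x - mu) = (3, 1).

Step 2 — invert Sigma. det(Sigma) = 19·16 - (3)² = 295.
  Sigma^{-1} = (1/det) · [[d, -b], [-b, a]] = [[0.0542, -0.0102],
 [-0.0102, 0.0644]].

Step 3 — form the quadratic (x - mu)^T · Sigma^{-1} · (x - mu):
  Sigma^{-1} · (x - mu) = (0.1525, 0.0339).
  (x - mu)^T · [Sigma^{-1} · (x - mu)] = (3)·(0.1525) + (1)·(0.0339) = 0.4915.

Step 4 — take square root: d = √(0.4915) ≈ 0.7011.

d(x, mu) = √(0.4915) ≈ 0.7011


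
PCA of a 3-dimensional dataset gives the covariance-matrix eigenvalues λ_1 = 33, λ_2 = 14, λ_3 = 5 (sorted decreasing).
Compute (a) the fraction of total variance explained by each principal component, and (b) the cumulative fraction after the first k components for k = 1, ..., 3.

Step 1 — total variance = trace(Sigma) = Σ λ_i = 33 + 14 + 5 = 52.

Step 2 — fraction explained by component i = λ_i / Σ λ:
  PC1: 33/52 = 0.6346
  PC2: 14/52 = 0.2692
  PC3: 5/52 = 0.0962

Step 3 — cumulative fraction after k components = (λ_1 + ... + λ_k) / Σ λ:
  k = 1: 33/52 = 0.6346
  k = 2: (33 + 14)/52 = 47/52 = 0.9038
  k = 3: (33 + 14 + 5)/52 = 52/52 = 1

Summary (fraction, with percent):

explained: PC1 0.6346 (63.46%), PC2 0.2692 (26.92%), PC3 0.0962 (9.62%);  cumulative: 0.6346, 0.9038, 1


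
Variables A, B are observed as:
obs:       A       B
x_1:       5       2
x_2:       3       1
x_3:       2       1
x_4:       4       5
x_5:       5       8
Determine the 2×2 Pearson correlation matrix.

Step 1 — column means:
  mean(A) = (5 + 3 + 2 + 4 + 5) / 5 = 19/5 = 3.8
  mean(B) = (2 + 1 + 1 + 5 + 8) / 5 = 17/5 = 3.4

Step 2 — sample variances and covariances s[i,j] = (1/(n-1)) · Σ_k (x_{k,i} - mean_i) · (x_{k,j} - mean_j), with n-1 = 4:
  s[A,A] = ((1.2)·(1.2) + (-0.8)·(-0.8) + (-1.8)·(-1.8) + (0.2)·(0.2) + (1.2)·(1.2)) / 4 = 6.8/4 = 1.7
  s[A,B] = ((1.2)·(-1.4) + (-0.8)·(-2.4) + (-1.8)·(-2.4) + (0.2)·(1.6) + (1.2)·(4.6)) / 4 = 10.4/4 = 2.6
  s[B,B] = ((-1.4)·(-1.4) + (-2.4)·(-2.4) + (-2.4)·(-2.4) + (1.6)·(1.6) + (4.6)·(4.6)) / 4 = 37.2/4 = 9.3
  Sample standard deviations s_i = √(s[i,i]):
  s(A) = √(1.7) = 1.3038
  s(B) = √(9.3) = 3.0496

Step 3 — r_{ij} = s_{ij} / (s_i · s_j):
  r[A,A] = 1 (diagonal).
  r[A,B] = 2.6 / (1.3038 · 3.0496) = 2.6 / 3.9762 = 0.6539
  r[B,B] = 1 (diagonal).

R is symmetric with unit diagonal. Assembling:

R = [[1, 0.6539],
 [0.6539, 1]]


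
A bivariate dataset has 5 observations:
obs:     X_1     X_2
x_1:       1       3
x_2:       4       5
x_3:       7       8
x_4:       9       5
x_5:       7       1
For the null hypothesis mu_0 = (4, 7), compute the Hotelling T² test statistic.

Step 1 — sample mean vector:
  mean(X_1) = (1 + 4 + 7 + 9 + 7) / 5 = 28/5 = 5.6
  mean(X_2) = (3 + 5 + 8 + 5 + 1) / 5 = 22/5 = 4.4
  x̄ = (5.6, 4.4),  deviation x̄ - mu_0 = (5.6, 4.4) - (4, 7) = (1.6, -2.6).

Step 2 — sample covariance matrix, S[i,j] = (1/(n-1)) · Σ_k (x_{k,i} - mean_i) · (x_{k,j} - mean_j), divisor n-1 = 4:
  S[X_1,X_1] = ((-4.6)·(-4.6) + (-1.6)·(-1.6) + (1.4)·(1.4) + (3.4)·(3.4) + (1.4)·(1.4)) / 4 = 39.2/4 = 9.8
  S[X_1,X_2] = ((-4.6)·(-1.4) + (-1.6)·(0.6) + (1.4)·(3.6) + (3.4)·(0.6) + (1.4)·(-3.4)) / 4 = 7.8/4 = 1.95
  S[X_2,X_2] = ((-1.4)·(-1.4) + (0.6)·(0.6) + (3.6)·(3.6) + (0.6)·(0.6) + (-3.4)·(-3.4)) / 4 = 27.2/4 = 6.8
  S = [[9.8, 1.95],
 [1.95, 6.8]].

Step 3 — invert S. det(S) = 9.8·6.8 - (1.95)² = 62.8375.
  S^{-1} = (1/det) · [[d, -b], [-b, a]] = [[0.1082, -0.031],
 [-0.031, 0.156]].

Step 4 — quadratic form (x̄ - mu_0)^T · S^{-1} · (x̄ - mu_0):
  S^{-1} · (x̄ - mu_0) = (0.2538, -0.4551),
  (x̄ - mu_0)^T · [...] = (1.6)·(0.2538) + (-2.6)·(-0.4551) = 1.5895.

Step 5 — scale by n: T² = 5 · 1.5895 = 7.9475.

T² ≈ 7.9475


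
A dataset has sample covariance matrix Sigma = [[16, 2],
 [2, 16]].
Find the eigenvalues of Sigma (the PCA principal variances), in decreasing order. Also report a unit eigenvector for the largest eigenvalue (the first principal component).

Step 1 — characteristic polynomial of 2×2 Sigma:
  det(Sigma - λI) = λ² - trace · λ + det = 0.
  trace = 16 + 16 = 32, det = 16·16 - (2)² = 252.
Step 2 — discriminant:
  Δ = trace² - 4·det = 1024 - 1008 = 16.
Step 3 — eigenvalues:
  λ = (trace ± √Δ)/2 = (32 ± 4)/2,
  λ_1 = 18,  λ_2 = 14.

Step 4 — unit eigenvector for λ_1: solve (Sigma - λ_1 I)v = 0. First row:
  (16 - 18)·v_x + (2)·v_y = 0, i.e. (-2)·v_x + (2)·v_y = 0,
  so v ∝ (b, λ_1 - a) = (2, 2) = u.
  ||u|| = √((2)² + (2)²) = √(8) ≈ 2.8284,
  v_1 = u/||u|| ≈ (0.7071, 0.7071) (||v_1|| = 1).

λ_1 = 18,  λ_2 = 14;  v_1 ≈ (0.7071, 0.7071)


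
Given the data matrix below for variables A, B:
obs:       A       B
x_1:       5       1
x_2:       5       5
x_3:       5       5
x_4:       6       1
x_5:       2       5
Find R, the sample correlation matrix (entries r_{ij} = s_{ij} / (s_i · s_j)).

Step 1 — column means:
  mean(A) = (5 + 5 + 5 + 6 + 2) / 5 = 23/5 = 4.6
  mean(B) = (1 + 5 + 5 + 1 + 5) / 5 = 17/5 = 3.4

Step 2 — sample variances and covariances s[i,j] = (1/(n-1)) · Σ_k (x_{k,i} - mean_i) · (x_{k,j} - mean_j), with n-1 = 4:
  s[A,A] = ((0.4)·(0.4) + (0.4)·(0.4) + (0.4)·(0.4) + (1.4)·(1.4) + (-2.6)·(-2.6)) / 4 = 9.2/4 = 2.3
  s[A,B] = ((0.4)·(-2.4) + (0.4)·(1.6) + (0.4)·(1.6) + (1.4)·(-2.4) + (-2.6)·(1.6)) / 4 = -7.2/4 = -1.8
  s[B,B] = ((-2.4)·(-2.4) + (1.6)·(1.6) + (1.6)·(1.6) + (-2.4)·(-2.4) + (1.6)·(1.6)) / 4 = 19.2/4 = 4.8
  Sample standard deviations s_i = √(s[i,i]):
  s(A) = √(2.3) = 1.5166
  s(B) = √(4.8) = 2.1909

Step 3 — r_{ij} = s_{ij} / (s_i · s_j):
  r[A,A] = 1 (diagonal).
  r[A,B] = -1.8 / (1.5166 · 2.1909) = -1.8 / 3.3226 = -0.5417
  r[B,B] = 1 (diagonal).

R is symmetric with unit diagonal. Assembling:

R = [[1, -0.5417],
 [-0.5417, 1]]


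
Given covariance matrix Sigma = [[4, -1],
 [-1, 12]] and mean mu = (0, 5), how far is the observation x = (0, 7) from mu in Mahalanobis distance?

Step 1 — centre the observation: (x - mu) = (0, 2).

Step 2 — invert Sigma. det(Sigma) = 4·12 - (-1)² = 47.
  Sigma^{-1} = (1/det) · [[d, -b], [-b, a]] = [[0.2553, 0.0213],
 [0.0213, 0.0851]].

Step 3 — form the quadratic (x - mu)^T · Sigma^{-1} · (x - mu):
  Sigma^{-1} · (x - mu) = (0.0426, 0.1702).
  (x - mu)^T · [Sigma^{-1} · (x - mu)] = (0)·(0.0426) + (2)·(0.1702) = 0.3404.

Step 4 — take square root: d = √(0.3404) ≈ 0.5835.

d(x, mu) = √(0.3404) ≈ 0.5835


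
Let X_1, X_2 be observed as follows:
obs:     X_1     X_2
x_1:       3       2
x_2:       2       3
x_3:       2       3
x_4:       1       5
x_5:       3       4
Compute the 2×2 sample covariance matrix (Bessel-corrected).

Step 1 — column means:
  mean(X_1) = (3 + 2 + 2 + 1 + 3) / 5 = 11/5 = 2.2
  mean(X_2) = (2 + 3 + 3 + 5 + 4) / 5 = 17/5 = 3.4

Step 2 — sample covariance S[i,j] = (1/(n-1)) · Σ_k (x_{k,i} - mean_i) · (x_{k,j} - mean_j), with n-1 = 4.
  S[X_1,X_1] = ((0.8)·(0.8) + (-0.2)·(-0.2) + (-0.2)·(-0.2) + (-1.2)·(-1.2) + (0.8)·(0.8)) / 4 = 2.8/4 = 0.7
  S[X_1,X_2] = ((0.8)·(-1.4) + (-0.2)·(-0.4) + (-0.2)·(-0.4) + (-1.2)·(1.6) + (0.8)·(0.6)) / 4 = -2.4/4 = -0.6
  S[X_2,X_2] = ((-1.4)·(-1.4) + (-0.4)·(-0.4) + (-0.4)·(-0.4) + (1.6)·(1.6) + (0.6)·(0.6)) / 4 = 5.2/4 = 1.3

S is symmetric (S[j,i] = S[i,j]). Assembling:

S = [[0.7, -0.6],
 [-0.6, 1.3]]


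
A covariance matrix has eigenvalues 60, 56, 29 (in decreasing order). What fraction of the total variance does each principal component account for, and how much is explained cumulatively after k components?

Step 1 — total variance = trace(Sigma) = Σ λ_i = 60 + 56 + 29 = 145.

Step 2 — fraction explained by component i = λ_i / Σ λ:
  PC1: 60/145 = 0.4138
  PC2: 56/145 = 0.3862
  PC3: 29/145 = 0.2

Step 3 — cumulative fraction after k components = (λ_1 + ... + λ_k) / Σ λ:
  k = 1: 60/145 = 0.4138
  k = 2: (60 + 56)/145 = 116/145 = 0.8
  k = 3: (60 + 56 + 29)/145 = 145/145 = 1

Summary (fraction, with percent):

explained: PC1 0.4138 (41.38%), PC2 0.3862 (38.62%), PC3 0.2 (20%);  cumulative: 0.4138, 0.8, 1


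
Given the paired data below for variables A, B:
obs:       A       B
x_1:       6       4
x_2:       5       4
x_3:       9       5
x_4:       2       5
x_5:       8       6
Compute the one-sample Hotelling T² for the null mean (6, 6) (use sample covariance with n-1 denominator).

Step 1 — sample mean vector:
  mean(A) = (6 + 5 + 9 + 2 + 8) / 5 = 30/5 = 6
  mean(B) = (4 + 4 + 5 + 5 + 6) / 5 = 24/5 = 4.8
  x̄ = (6, 4.8),  deviation x̄ - mu_0 = (6, 4.8) - (6, 6) = (0, -1.2).

Step 2 — sample covariance matrix, S[i,j] = (1/(n-1)) · Σ_k (x_{k,i} - mean_i) · (x_{k,j} - mean_j), divisor n-1 = 4:
  S[A,A] = ((0)·(0) + (-1)·(-1) + (3)·(3) + (-4)·(-4) + (2)·(2)) / 4 = 30/4 = 7.5
  S[A,B] = ((0)·(-0.8) + (-1)·(-0.8) + (3)·(0.2) + (-4)·(0.2) + (2)·(1.2)) / 4 = 3/4 = 0.75
  S[B,B] = ((-0.8)·(-0.8) + (-0.8)·(-0.8) + (0.2)·(0.2) + (0.2)·(0.2) + (1.2)·(1.2)) / 4 = 2.8/4 = 0.7
  S = [[7.5, 0.75],
 [0.75, 0.7]].

Step 3 — invert S. det(S) = 7.5·0.7 - (0.75)² = 4.6875.
  S^{-1} = (1/det) · [[d, -b], [-b, a]] = [[0.1493, -0.16],
 [-0.16, 1.6]].

Step 4 — quadratic form (x̄ - mu_0)^T · S^{-1} · (x̄ - mu_0):
  S^{-1} · (x̄ - mu_0) = (0.192, -1.92),
  (x̄ - mu_0)^T · [...] = (0)·(0.192) + (-1.2)·(-1.92) = 2.304.

Step 5 — scale by n: T² = 5 · 2.304 = 11.52.

T² ≈ 11.52


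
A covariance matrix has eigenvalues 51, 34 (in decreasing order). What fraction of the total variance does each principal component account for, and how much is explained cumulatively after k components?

Step 1 — total variance = trace(Sigma) = Σ λ_i = 51 + 34 = 85.

Step 2 — fraction explained by component i = λ_i / Σ λ:
  PC1: 51/85 = 0.6
  PC2: 34/85 = 0.4

Step 3 — cumulative fraction after k components = (λ_1 + ... + λ_k) / Σ λ:
  k = 1: 51/85 = 0.6
  k = 2: (51 + 34)/85 = 85/85 = 1

Summary (fraction, with percent):

explained: PC1 0.6 (60%), PC2 0.4 (40%);  cumulative: 0.6, 1


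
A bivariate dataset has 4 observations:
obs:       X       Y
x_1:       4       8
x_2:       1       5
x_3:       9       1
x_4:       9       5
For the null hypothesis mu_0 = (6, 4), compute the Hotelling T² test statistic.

Step 1 — sample mean vector:
  mean(X) = (4 + 1 + 9 + 9) / 4 = 23/4 = 5.75
  mean(Y) = (8 + 5 + 1 + 5) / 4 = 19/4 = 4.75
  x̄ = (5.75, 4.75),  deviation x̄ - mu_0 = (5.75, 4.75) - (6, 4) = (-0.25, 0.75).

Step 2 — sample covariance matrix, S[i,j] = (1/(n-1)) · Σ_k (x_{k,i} - mean_i) · (x_{k,j} - mean_j), divisor n-1 = 3:
  S[X,X] = ((-1.75)·(-1.75) + (-4.75)·(-4.75) + (3.25)·(3.25) + (3.25)·(3.25)) / 3 = 46.75/3 = 15.5833
  S[X,Y] = ((-1.75)·(3.25) + (-4.75)·(0.25) + (3.25)·(-3.75) + (3.25)·(0.25)) / 3 = -18.25/3 = -6.0833
  S[Y,Y] = ((3.25)·(3.25) + (0.25)·(0.25) + (-3.75)·(-3.75) + (0.25)·(0.25)) / 3 = 24.75/3 = 8.25
  S = [[15.5833, -6.0833],
 [-6.0833, 8.25]].

Step 3 — invert S. det(S) = 15.5833·8.25 - (-6.0833)² = 91.5556.
  S^{-1} = (1/det) · [[d, -b], [-b, a]] = [[0.0901, 0.0664],
 [0.0664, 0.1702]].

Step 4 — quadratic form (x̄ - mu_0)^T · S^{-1} · (x̄ - mu_0):
  S^{-1} · (x̄ - mu_0) = (0.0273, 0.111),
  (x̄ - mu_0)^T · [...] = (-0.25)·(0.0273) + (0.75)·(0.111) = 0.0765.

Step 5 — scale by n: T² = 4 · 0.0765 = 0.3058.

T² ≈ 0.3058


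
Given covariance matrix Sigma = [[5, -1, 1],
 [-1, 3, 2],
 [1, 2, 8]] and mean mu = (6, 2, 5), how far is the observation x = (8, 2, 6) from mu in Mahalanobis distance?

Step 1 — centre the observation: (x - mu) = (2, 0, 1).

Step 2 — invert Sigma (cofactor / det for 3×3, or solve directly):
  Sigma^{-1} = [[0.2353, 0.1176, -0.0588],
 [0.1176, 0.4588, -0.1294],
 [-0.0588, -0.1294, 0.1647]].

Step 3 — form the quadratic (x - mu)^T · Sigma^{-1} · (x - mu):
  Sigma^{-1} · (x - mu) = (0.4118, 0.1059, 0.0471).
  (x - mu)^T · [Sigma^{-1} · (x - mu)] = (2)·(0.4118) + (0)·(0.1059) + (1)·(0.0471) = 0.8706.

Step 4 — take square root: d = √(0.8706) ≈ 0.9331.

d(x, mu) = √(0.8706) ≈ 0.9331


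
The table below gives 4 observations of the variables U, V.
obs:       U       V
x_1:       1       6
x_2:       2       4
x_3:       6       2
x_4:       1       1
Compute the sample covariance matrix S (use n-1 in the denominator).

Step 1 — column means:
  mean(U) = (1 + 2 + 6 + 1) / 4 = 10/4 = 2.5
  mean(V) = (6 + 4 + 2 + 1) / 4 = 13/4 = 3.25

Step 2 — sample covariance S[i,j] = (1/(n-1)) · Σ_k (x_{k,i} - mean_i) · (x_{k,j} - mean_j), with n-1 = 3.
  S[U,U] = ((-1.5)·(-1.5) + (-0.5)·(-0.5) + (3.5)·(3.5) + (-1.5)·(-1.5)) / 3 = 17/3 = 5.6667
  S[U,V] = ((-1.5)·(2.75) + (-0.5)·(0.75) + (3.5)·(-1.25) + (-1.5)·(-2.25)) / 3 = -5.5/3 = -1.8333
  S[V,V] = ((2.75)·(2.75) + (0.75)·(0.75) + (-1.25)·(-1.25) + (-2.25)·(-2.25)) / 3 = 14.75/3 = 4.9167

S is symmetric (S[j,i] = S[i,j]). Assembling:

S = [[5.6667, -1.8333],
 [-1.8333, 4.9167]]


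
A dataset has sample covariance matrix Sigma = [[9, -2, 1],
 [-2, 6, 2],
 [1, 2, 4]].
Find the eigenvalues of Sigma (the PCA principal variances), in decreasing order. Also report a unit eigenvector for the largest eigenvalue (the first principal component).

Step 1 — characteristic polynomial p(λ) = det(λI - Sigma) = λ³ - tr·λ² + c_1·λ - det, where tr = trace, c_1 = sum of the principal 2×2 minors, det = det(Sigma):
  tr = 9 + 6 + 4 = 19,
  c_1 = (9·6 - (-2)²) + (9·4 - (1)²) + (6·4 - (2)²) = 50 + 35 + 20 = 105,
  det = 9·(6·4 - (2)²) - (-2)·((-2)·4 - (2)·(1)) + (1)·((-2)·(2) - 6·(1)) = 9·(20) - (-2)·(-10) + (1)·(-10) = 150.
  So p(λ) = λ³ - 19λ² + 105λ - 150.
Step 2 — look for an integer root (rational root theorem: any rational root is an integer divisor of 150). Testing λ = 10:
  p(10) = 1000 - 1900 + 1050 - 150 = 0  ✓
  Dividing out (λ - 10): p(λ) = (λ - 10)(λ² - 9λ + 15).
Step 3 — remaining eigenvalues from the quadratic λ² - 9λ + 15 = 0:
  Δ = 9² - 4·15 = 81 - 60 = 21,  λ = (9 ± √21)/2 = (9 ± 4.5826)/2 ≈ 6.7913 or 2.2087.
  Sorted: λ_1 = 10,  λ_2 = 6.7913,  λ_3 = 2.2087  (check: sum = 19 = tr ✓).

Step 4 — unit eigenvector for λ_1 = 10: v spans the null space of (Sigma - λ_1 I), whose rows are
  r_1 = (-1, -2, 1),  r_2 = (-2, -4, 2),  r_3 = (1, 2, -6).
  v is orthogonal to every row, so take v ∝ r_1 × r_3 = ((-2)·(-6) - (1)·(2), (1)·(1) - (-1)·(-6), (-1)·(2) - (-2)·(1)) = (10, -5, 0).
  Rescale (divide by 5): u = (2, -1, 0).
  ||u|| = √((2)² + (-1)² + (0)²) = √(5) ≈ 2.2361,  v_1 = u/||u|| ≈ (0.8944, -0.4472, 0) (||v_1|| = 1).

λ_1 = 10,  λ_2 = 6.7913,  λ_3 = 2.2087;  v_1 ≈ (0.8944, -0.4472, 0)


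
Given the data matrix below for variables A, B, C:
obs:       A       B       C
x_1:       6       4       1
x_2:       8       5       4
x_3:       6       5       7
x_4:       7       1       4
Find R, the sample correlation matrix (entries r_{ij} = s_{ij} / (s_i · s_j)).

Step 1 — column means:
  mean(A) = (6 + 8 + 6 + 7) / 4 = 27/4 = 6.75
  mean(B) = (4 + 5 + 5 + 1) / 4 = 15/4 = 3.75
  mean(C) = (1 + 4 + 7 + 4) / 4 = 16/4 = 4

Step 2 — sample variances and covariances s[i,j] = (1/(n-1)) · Σ_k (x_{k,i} - mean_i) · (x_{k,j} - mean_j), with n-1 = 3:
  s[A,A] = ((-0.75)·(-0.75) + (1.25)·(1.25) + (-0.75)·(-0.75) + (0.25)·(0.25)) / 3 = 2.75/3 = 0.9167
  s[A,B] = ((-0.75)·(0.25) + (1.25)·(1.25) + (-0.75)·(1.25) + (0.25)·(-2.75)) / 3 = -0.25/3 = -0.0833
  s[A,C] = ((-0.75)·(-3) + (1.25)·(0) + (-0.75)·(3) + (0.25)·(0)) / 3 = 0/3 = 0
  s[B,B] = ((0.25)·(0.25) + (1.25)·(1.25) + (1.25)·(1.25) + (-2.75)·(-2.75)) / 3 = 10.75/3 = 3.5833
  s[B,C] = ((0.25)·(-3) + (1.25)·(0) + (1.25)·(3) + (-2.75)·(0)) / 3 = 3/3 = 1
  s[C,C] = ((-3)·(-3) + (0)·(0) + (3)·(3) + (0)·(0)) / 3 = 18/3 = 6
  Sample standard deviations s_i = √(s[i,i]):
  s(A) = √(0.9167) = 0.9574
  s(B) = √(3.5833) = 1.893
  s(C) = √(6) = 2.4495

Step 3 — r_{ij} = s_{ij} / (s_i · s_j):
  r[A,A] = 1 (diagonal).
  r[A,B] = -0.0833 / (0.9574 · 1.893) = -0.0833 / 1.8124 = -0.046
  r[A,C] = 0 / (0.9574 · 2.4495) = 0 / 2.3452 = 0
  r[B,B] = 1 (diagonal).
  r[B,C] = 1 / (1.893 · 2.4495) = 1 / 4.6368 = 0.2157
  r[C,C] = 1 (diagonal).

R is symmetric with unit diagonal. Assembling:

R = [[1, -0.046, 0],
 [-0.046, 1, 0.2157],
 [0, 0.2157, 1]]


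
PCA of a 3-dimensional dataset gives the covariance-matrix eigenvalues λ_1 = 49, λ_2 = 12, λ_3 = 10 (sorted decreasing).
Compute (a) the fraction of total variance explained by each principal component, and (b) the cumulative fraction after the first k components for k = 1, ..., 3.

Step 1 — total variance = trace(Sigma) = Σ λ_i = 49 + 12 + 10 = 71.

Step 2 — fraction explained by component i = λ_i / Σ λ:
  PC1: 49/71 = 0.6901
  PC2: 12/71 = 0.169
  PC3: 10/71 = 0.1408

Step 3 — cumulative fraction after k components = (λ_1 + ... + λ_k) / Σ λ:
  k = 1: 49/71 = 0.6901
  k = 2: (49 + 12)/71 = 61/71 = 0.8592
  k = 3: (49 + 12 + 10)/71 = 71/71 = 1

Summary (fraction, with percent):

explained: PC1 0.6901 (69.01%), PC2 0.169 (16.9%), PC3 0.1408 (14.08%);  cumulative: 0.6901, 0.8592, 1


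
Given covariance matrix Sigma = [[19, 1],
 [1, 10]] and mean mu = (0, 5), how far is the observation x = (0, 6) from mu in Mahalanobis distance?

Step 1 — centre the observation: (x - mu) = (0, 1).

Step 2 — invert Sigma. det(Sigma) = 19·10 - (1)² = 189.
  Sigma^{-1} = (1/det) · [[d, -b], [-b, a]] = [[0.0529, -0.0053],
 [-0.0053, 0.1005]].

Step 3 — form the quadratic (x - mu)^T · Sigma^{-1} · (x - mu):
  Sigma^{-1} · (x - mu) = (-0.0053, 0.1005).
  (x - mu)^T · [Sigma^{-1} · (x - mu)] = (0)·(-0.0053) + (1)·(0.1005) = 0.1005.

Step 4 — take square root: d = √(0.1005) ≈ 0.3171.

d(x, mu) = √(0.1005) ≈ 0.3171
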